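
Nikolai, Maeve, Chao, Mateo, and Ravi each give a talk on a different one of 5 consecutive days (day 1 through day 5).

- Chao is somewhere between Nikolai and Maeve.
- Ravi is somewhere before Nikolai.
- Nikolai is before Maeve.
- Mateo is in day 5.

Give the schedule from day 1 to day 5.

From clue 1: Chao is in {2,3,4}.
From clues 1–3: Nikolai is in {2,3}.
From clues 1–4: Ravi → day 1, Nikolai → day 2, Chao → day 3, Maeve → day 4, Mateo → day 5.

Ravi, Nikolai, Chao, Maeve, Mateo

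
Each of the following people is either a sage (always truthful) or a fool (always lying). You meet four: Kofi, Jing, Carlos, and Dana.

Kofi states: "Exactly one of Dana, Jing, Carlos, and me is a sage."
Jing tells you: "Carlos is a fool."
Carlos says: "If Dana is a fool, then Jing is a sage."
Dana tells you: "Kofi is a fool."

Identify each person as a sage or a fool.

Consider Kofi. Suppose Kofi is a sage.
Then no assignment of the remaining roles makes every statement match its speaker's type — contradiction.
So Kofi is a fool.
With that fixed, Dana's statement is true, so Dana is a sage.
With that fixed, Carlos's statement is true, so Carlos is a sage.
With that fixed, Jing's statement is false, so Jing is a fool.

Kofi: fool, Jing: fool, Carlos: sage, Dana: sage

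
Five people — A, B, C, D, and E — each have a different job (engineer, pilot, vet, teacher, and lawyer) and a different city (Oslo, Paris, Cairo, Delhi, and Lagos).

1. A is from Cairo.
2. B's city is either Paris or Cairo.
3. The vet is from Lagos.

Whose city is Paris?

B

Clue 1 rules out A for the one with city Paris.
With clues 1–2, C, D, and E are impossible for the one with city Paris.
That leaves B.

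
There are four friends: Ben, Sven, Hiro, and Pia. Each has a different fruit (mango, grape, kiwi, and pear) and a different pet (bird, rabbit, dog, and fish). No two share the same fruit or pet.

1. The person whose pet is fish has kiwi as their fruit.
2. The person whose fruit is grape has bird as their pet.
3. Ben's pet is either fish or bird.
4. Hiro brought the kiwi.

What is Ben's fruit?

With clues 1–3, mango and pear are impossible for Ben's fruit.
With clues 1–4, kiwi is impossible for Ben's fruit.
That leaves grape.

grape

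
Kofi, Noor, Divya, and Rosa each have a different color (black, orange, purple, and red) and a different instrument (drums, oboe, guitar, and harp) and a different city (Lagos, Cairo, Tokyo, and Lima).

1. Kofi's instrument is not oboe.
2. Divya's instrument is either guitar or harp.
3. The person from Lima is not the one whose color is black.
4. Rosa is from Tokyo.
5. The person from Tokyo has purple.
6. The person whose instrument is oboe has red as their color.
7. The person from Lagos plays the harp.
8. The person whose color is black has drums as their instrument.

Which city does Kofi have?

With clues 1–4, Tokyo is impossible for Kofi's city.
With clues 1–8, Lagos and Lima are impossible for Kofi's city.
That leaves Cairo.

Cairo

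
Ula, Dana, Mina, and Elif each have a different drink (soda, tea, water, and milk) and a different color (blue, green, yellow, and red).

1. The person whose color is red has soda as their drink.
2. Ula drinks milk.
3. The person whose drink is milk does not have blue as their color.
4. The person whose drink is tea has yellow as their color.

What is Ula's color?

With clues 1–2, red is impossible for Ula's color.
With clues 1–3, blue is impossible for Ula's color.
With clues 1–4, yellow is impossible for Ula's color.
That leaves green.

green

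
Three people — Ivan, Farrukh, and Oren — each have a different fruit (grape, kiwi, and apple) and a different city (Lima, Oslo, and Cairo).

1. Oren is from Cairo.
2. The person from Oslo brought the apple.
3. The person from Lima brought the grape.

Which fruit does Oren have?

kiwi

With clues 1–2, apple is impossible for Oren's fruit.
With clues 1–3, grape is impossible for Oren's fruit.
That leaves kiwi.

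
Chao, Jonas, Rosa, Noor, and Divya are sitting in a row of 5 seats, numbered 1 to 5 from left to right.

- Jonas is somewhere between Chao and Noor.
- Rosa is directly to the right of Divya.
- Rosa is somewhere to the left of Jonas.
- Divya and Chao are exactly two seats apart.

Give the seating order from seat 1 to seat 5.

From clue 1: Jonas is in {2,3,4}.
From clues 1–2: Jonas is in {2,4}.
From clues 1–3: Jonas → seat 4.
From clues 1–4: Divya → seat 1, Rosa → seat 2, Chao → seat 3, Noor → seat 5.

Divya, Rosa, Chao, Jonas, Noor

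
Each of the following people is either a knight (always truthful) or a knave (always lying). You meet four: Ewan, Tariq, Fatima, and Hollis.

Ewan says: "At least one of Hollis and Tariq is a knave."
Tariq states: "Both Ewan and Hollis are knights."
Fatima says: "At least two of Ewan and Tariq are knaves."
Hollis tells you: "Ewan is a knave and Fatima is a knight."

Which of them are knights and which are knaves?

Consider Ewan. Suppose Ewan is a knave.
Then no assignment of the remaining roles makes every statement match its speaker's type — contradiction.
So Ewan is a knight.
With that fixed, Fatima's statement is false, so Fatima is a knave.
With that fixed, Hollis's statement is false, so Hollis is a knave.
With that fixed, Tariq's statement is false, so Tariq is a knave.

Ewan: knight, Tariq: knave, Fatima: knave, Hollis: knave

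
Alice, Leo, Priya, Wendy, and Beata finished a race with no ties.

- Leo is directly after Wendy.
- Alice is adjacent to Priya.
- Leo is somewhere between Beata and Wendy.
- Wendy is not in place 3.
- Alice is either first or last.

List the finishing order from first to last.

From clue 1: Leo is in {2,3,4,5}.
From clues 1–2: Beata is in {1,3,5}.
From clues 1–3: Leo is in {2,4}.
From clues 1–4: Wendy → place 1, Leo → place 2.
From clues 1–5: Beata → place 3, Priya → place 4, Alice → place 5.

Wendy, Leo, Beata, Priya, Alice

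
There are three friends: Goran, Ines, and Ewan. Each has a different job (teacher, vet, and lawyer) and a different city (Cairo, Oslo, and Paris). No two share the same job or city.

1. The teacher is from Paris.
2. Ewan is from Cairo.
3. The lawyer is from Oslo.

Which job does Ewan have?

vet

With clues 1–2, teacher is impossible for Ewan's job.
With clues 1–3, lawyer is impossible for Ewan's job.
That leaves vet.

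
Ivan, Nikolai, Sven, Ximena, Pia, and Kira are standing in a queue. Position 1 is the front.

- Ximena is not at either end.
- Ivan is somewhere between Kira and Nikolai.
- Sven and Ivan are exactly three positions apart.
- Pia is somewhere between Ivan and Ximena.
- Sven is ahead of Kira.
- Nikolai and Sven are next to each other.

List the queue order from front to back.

From clue 1: Ximena is in {2,3,4,5}.
From clues 1–2: Ivan is in {2,3,4,5}.
From clues 1–4: Ivan is in {2,5}.
From clues 1–5: Nikolai → position 1, Kira → position 6.
From clues 1–6: Sven → position 2, Ximena → position 3, Pia → position 4, Ivan → position 5.

Nikolai, Sven, Ximena, Pia, Ivan, Kira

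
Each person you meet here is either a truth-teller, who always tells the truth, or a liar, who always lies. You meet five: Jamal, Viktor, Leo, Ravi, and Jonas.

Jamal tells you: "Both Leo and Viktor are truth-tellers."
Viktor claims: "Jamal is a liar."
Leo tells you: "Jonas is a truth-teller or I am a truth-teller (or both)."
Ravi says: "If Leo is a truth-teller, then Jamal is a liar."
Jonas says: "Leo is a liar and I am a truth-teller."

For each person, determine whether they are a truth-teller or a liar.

Jamal: liar, Viktor: truth-teller, Leo: liar, Ravi: truth-teller, Jonas: liar

Consider Jamal. Suppose Jamal is a truth-teller.
Then no assignment of the remaining roles makes every statement match its speaker's type — contradiction.
So Jamal is a liar.
With that fixed, Viktor's statement is true, so Viktor is a truth-teller.
With that fixed, Ravi's statement is true, so Ravi is a truth-teller.
Consider Leo. Suppose Leo is a truth-teller.
Then Jamal's statement comes out true, contradicting Jamal being a liar.
So Leo is a liar.
Consider Jonas. Suppose Jonas is a truth-teller.
Then Leo's statement comes out true, contradicting Leo being a liar.
So Jonas is a liar.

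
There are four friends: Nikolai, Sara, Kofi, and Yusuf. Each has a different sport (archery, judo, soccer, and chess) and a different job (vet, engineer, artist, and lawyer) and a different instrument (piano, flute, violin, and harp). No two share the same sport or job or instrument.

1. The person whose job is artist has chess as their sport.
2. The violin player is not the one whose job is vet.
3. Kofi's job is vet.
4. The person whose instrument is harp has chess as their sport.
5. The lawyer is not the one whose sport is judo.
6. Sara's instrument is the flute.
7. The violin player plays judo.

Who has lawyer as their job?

Sara

With clues 1–3, Kofi is impossible for the one with job lawyer.
With clues 1–7, Nikolai and Yusuf are impossible for the one with job lawyer.
That leaves Sara.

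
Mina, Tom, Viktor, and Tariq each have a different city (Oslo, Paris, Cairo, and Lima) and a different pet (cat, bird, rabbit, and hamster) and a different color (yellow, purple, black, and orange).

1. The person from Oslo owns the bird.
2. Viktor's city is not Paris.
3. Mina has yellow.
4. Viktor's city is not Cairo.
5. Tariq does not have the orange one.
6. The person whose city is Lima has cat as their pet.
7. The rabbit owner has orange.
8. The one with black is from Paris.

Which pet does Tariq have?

hamster

With clues 1–7, rabbit is impossible for Tariq's pet.
With clues 1–8, bird and cat are impossible for Tariq's pet.
That leaves hamster.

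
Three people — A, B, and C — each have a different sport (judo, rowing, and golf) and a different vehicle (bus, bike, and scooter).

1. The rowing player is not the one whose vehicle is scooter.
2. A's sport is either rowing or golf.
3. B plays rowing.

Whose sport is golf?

With clues 1–3, B and C are impossible for the one with sport golf.
That leaves A.

A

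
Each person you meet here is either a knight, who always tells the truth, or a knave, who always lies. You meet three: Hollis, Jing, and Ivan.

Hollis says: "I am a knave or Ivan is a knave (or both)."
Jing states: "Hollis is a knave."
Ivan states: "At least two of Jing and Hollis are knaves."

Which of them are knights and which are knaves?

Hollis: knight, Jing: knave, Ivan: knave

Consider Hollis. Suppose Hollis is a knave.
Then Hollis's own statement would have to be false, but it can't be — contradiction.
So Hollis is a knight.
With that fixed, Jing's statement is false, so Jing is a knave.
With that fixed, Ivan's statement is false, so Ivan is a knave.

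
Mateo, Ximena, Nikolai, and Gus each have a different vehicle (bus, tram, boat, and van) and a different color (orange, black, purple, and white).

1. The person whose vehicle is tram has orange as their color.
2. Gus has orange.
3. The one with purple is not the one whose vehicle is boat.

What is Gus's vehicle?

With clues 1–2, boat, bus, and van are impossible for Gus's vehicle.
That leaves tram.

tram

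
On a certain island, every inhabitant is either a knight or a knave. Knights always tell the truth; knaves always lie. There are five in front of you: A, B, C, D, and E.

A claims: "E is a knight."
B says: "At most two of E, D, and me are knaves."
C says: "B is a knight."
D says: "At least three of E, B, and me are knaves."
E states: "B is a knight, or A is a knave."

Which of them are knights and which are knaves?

Consider A. Suppose A is a knave.
Then no assignment of the remaining roles makes every statement match its speaker's type — contradiction.
So A is a knight.
Consider B. Suppose B is a knave.
Then no assignment of the remaining roles makes every statement match its speaker's type — contradiction.
So B is a knight.
With that fixed, C's statement is true, so C is a knight.
With that fixed, D's statement is false, so D is a knave.
With that fixed, E's statement is true, so E is a knight.

A: knight, B: knight, C: knight, D: knave, E: knight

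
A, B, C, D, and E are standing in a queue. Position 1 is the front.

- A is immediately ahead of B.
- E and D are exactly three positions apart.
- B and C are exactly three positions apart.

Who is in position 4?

With clues 1–2, A and C are ruled out for position 4.
With clues 1–3, D and E are ruled out for position 4.
So position 4 is B.

B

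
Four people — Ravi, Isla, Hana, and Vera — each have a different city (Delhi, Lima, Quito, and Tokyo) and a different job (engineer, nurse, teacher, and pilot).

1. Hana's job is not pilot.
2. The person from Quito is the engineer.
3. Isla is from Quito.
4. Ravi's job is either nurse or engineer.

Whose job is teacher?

Hana

With clues 1–3, Isla is impossible for the one with job teacher.
With clues 1–4, Ravi and Vera are impossible for the one with job teacher.
That leaves Hana.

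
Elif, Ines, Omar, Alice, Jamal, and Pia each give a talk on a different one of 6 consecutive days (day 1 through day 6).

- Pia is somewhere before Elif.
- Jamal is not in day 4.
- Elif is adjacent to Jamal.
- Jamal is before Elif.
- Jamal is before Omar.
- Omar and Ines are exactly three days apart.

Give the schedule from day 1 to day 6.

Pia, Ines, Jamal, Elif, Omar, Alice

From clue 1: Elif is in {2,3,4,5,6}.
From clues 1–3: Jamal is in {2,3,5,6}.
From clues 1–4: Elif is in {3,4,6}.
From clues 1–5: Elif is in {3,4}.
From clues 1–6: Pia → day 1, Ines → day 2, Jamal → day 3, Elif → day 4, Omar → day 5, Alice → day 6.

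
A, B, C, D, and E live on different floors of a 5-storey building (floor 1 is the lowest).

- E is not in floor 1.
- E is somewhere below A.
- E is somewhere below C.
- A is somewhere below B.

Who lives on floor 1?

With clue 1, E is ruled out for floor 1.
With clues 1–2, A is ruled out for floor 1.
With clues 1–3, C is ruled out for floor 1.
With clues 1–4, B is ruled out for floor 1.
So floor 1 is D.

D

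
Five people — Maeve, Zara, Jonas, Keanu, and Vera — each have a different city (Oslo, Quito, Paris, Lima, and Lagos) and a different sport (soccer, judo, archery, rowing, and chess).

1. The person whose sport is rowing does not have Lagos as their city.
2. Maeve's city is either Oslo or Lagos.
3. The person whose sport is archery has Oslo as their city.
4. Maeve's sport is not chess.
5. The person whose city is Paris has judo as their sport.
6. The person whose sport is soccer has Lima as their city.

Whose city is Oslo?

With clues 1–6, Jonas, Keanu, Vera, and Zara are impossible for the one with city Oslo.
That leaves Maeve.

Maeve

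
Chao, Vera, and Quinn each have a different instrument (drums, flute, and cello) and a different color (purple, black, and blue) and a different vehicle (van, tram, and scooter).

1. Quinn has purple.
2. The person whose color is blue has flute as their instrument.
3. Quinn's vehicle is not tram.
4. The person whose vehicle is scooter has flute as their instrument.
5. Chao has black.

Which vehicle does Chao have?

With clues 1–4, van is impossible for Chao's vehicle.
With clues 1–5, scooter is impossible for Chao's vehicle.
That leaves tram.

tram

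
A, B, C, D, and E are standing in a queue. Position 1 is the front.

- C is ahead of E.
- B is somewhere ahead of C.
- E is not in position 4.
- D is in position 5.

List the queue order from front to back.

From clue 1: C is in {1,2,3,4}.
From clues 1–2: B is in {1,2,3}.
From clues 1–3: E is in {3,5}.
From clues 1–4: B → position 1, C → position 2, E → position 3, A → position 4, D → position 5.

B, C, E, A, D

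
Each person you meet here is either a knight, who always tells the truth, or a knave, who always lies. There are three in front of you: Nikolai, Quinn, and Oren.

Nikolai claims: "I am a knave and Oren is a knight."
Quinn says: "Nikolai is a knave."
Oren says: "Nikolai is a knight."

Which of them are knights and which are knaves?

Nikolai: knave, Quinn: knight, Oren: knave

Consider Nikolai. Suppose Nikolai is a knight.
Then Nikolai's own statement would have to be true, but it can't be — contradiction.
So Nikolai is a knave.
With that fixed, Quinn's statement is true, so Quinn is a knight.
With that fixed, Oren's statement is false, so Oren is a knave.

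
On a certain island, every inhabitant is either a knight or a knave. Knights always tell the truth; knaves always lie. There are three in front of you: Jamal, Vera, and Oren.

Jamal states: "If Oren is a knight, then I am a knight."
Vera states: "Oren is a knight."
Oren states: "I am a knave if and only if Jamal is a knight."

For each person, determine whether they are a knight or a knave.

Consider Jamal. Suppose Jamal is a knight.
Then whichever role Oren has, Oren's statement has the wrong truth value — contradiction.
So Jamal is a knave.
Consider Vera. Suppose Vera is a knave.
Then no assignment of the remaining roles makes every statement match its speaker's type — contradiction.
So Vera is a knight.
Consider Oren. Suppose Oren is a knave.
Then Jamal's statement comes out true, contradicting Jamal being a knave.
So Oren is a knight.

Jamal: knave, Vera: knight, Oren: knight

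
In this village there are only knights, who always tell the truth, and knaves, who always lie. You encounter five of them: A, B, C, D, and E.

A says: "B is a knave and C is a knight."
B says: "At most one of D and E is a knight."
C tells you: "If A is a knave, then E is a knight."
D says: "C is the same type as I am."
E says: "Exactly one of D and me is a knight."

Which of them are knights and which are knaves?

Consider A. Suppose A is a knight.
Then no assignment of the remaining roles makes every statement match its speaker's type — contradiction.
So A is a knave.
Consider B. Suppose B is a knave.
Then no assignment of the remaining roles makes every statement match its speaker's type — contradiction.
So B is a knight.
Consider C. Suppose C is a knave.
Then whichever role D has, D's statement has the wrong truth value — contradiction.
So C is a knight.
Consider D. Suppose D is a knight.
Then whichever role E has, E's statement has the wrong truth value — contradiction.
So D is a knave.
Consider E. Suppose E is a knave.
Then C's statement comes out false, contradicting C being a knight.
So E is a knight.

A: knave, B: knight, C: knight, D: knave, E: knight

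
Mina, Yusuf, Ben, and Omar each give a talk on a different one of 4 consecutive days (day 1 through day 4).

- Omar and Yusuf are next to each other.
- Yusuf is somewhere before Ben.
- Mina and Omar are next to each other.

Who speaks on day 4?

Ben

With clues 1–2, Omar and Yusuf are ruled out for day 4.
With clues 1–3, Mina is ruled out for day 4.
So day 4 is Ben.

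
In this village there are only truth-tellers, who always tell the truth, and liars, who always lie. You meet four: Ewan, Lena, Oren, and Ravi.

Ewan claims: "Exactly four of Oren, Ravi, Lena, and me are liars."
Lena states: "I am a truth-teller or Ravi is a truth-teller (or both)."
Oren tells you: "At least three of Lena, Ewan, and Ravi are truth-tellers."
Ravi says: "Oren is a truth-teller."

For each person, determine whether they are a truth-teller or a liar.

Consider Ewan. Suppose Ewan is a truth-teller.
Then Ewan's own statement would have to be true, but it can't be — contradiction.
So Ewan is a liar.
With that fixed, Oren's statement is false, so Oren is a liar.
With that fixed, Ravi's statement is false, so Ravi is a liar.
Consider Lena. Suppose Lena is a liar.
Then Ewan's statement comes out true, contradicting Ewan being a liar.
So Lena is a truth-teller.

Ewan: liar, Lena: truth-teller, Oren: liar, Ravi: liar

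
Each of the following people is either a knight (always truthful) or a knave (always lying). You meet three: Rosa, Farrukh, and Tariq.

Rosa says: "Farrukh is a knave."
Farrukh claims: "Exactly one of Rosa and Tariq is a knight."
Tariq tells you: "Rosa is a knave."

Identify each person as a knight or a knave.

Consider Rosa. Suppose Rosa is a knight.
Then no assignment of the remaining roles makes every statement match its speaker's type — contradiction.
So Rosa is a knave.
With that fixed, Tariq's statement is true, so Tariq is a knight.
With that fixed, Farrukh's statement is true, so Farrukh is a knight.

Rosa: knave, Farrukh: knight, Tariq: knight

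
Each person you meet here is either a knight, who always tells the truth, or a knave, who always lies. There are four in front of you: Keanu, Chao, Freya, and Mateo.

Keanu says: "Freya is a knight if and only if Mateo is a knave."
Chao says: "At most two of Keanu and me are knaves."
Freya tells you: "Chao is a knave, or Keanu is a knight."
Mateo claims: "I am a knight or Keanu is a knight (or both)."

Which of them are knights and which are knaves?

Keanu: knave, Chao: knight, Freya: knave, Mateo: knave

Regardless of anyone's role, Chao's statement is true, so Chao is a knight.
Consider Keanu. Suppose Keanu is a knight.
Then no assignment of the remaining roles makes every statement match its speaker's type — contradiction.
So Keanu is a knave.
With that fixed, Freya's statement is false, so Freya is a knave.
Consider Mateo. Suppose Mateo is a knight.
Then Keanu's statement comes out true, contradicting Keanu being a knave.
So Mateo is a knave.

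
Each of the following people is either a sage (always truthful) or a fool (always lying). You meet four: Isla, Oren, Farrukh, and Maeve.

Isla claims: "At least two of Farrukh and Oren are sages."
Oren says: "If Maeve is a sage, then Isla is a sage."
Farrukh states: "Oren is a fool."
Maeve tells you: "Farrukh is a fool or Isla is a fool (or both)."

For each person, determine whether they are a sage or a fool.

Isla: fool, Oren: fool, Farrukh: sage, Maeve: sage

Consider Isla. Suppose Isla is a sage.
Then no assignment of the remaining roles makes every statement match its speaker's type — contradiction.
So Isla is a fool.
With that fixed, Maeve's statement is true, so Maeve is a sage.
With that fixed, Oren's statement is false, so Oren is a fool.
With that fixed, Farrukh's statement is true, so Farrukh is a sage.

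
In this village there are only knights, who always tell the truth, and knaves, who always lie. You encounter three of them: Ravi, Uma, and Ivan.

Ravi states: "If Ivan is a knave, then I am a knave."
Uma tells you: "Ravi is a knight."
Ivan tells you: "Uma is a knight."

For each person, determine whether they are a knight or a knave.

Consider Ravi. Suppose Ravi is a knave.
Then Ravi's own statement would have to be false, but it can't be — contradiction.
So Ravi is a knight.
With that fixed, Uma's statement is true, so Uma is a knight.
With that fixed, Ivan's statement is true, so Ivan is a knight.

Ravi: knight, Uma: knight, Ivan: knight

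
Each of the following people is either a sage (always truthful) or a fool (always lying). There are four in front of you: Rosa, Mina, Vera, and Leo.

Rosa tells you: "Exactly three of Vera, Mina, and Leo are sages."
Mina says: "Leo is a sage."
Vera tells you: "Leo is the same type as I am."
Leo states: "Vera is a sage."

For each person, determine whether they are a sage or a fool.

Consider Rosa. Suppose Rosa is a fool.
Then no assignment of the remaining roles makes every statement match its speaker's type — contradiction.
So Rosa is a sage.
Consider Mina. Suppose Mina is a fool.
Then Rosa's statement comes out false, contradicting Rosa being a sage.
So Mina is a sage.
Consider Vera. Suppose Vera is a fool.
Then Rosa's statement comes out false, contradicting Rosa being a sage.
So Vera is a sage.
With that fixed, Leo's statement is true, so Leo is a sage.

Rosa: sage, Mina: sage, Vera: sage, Leo: sage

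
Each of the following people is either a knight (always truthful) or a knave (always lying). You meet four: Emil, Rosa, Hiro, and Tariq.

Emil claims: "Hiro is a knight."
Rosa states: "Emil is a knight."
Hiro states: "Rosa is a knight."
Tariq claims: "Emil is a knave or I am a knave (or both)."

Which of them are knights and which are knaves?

Emil: knave, Rosa: knave, Hiro: knave, Tariq: knight

Consider Emil. Suppose Emil is a knight.
Then whichever role Tariq has, Tariq's statement has the wrong truth value — contradiction.
So Emil is a knave.
With that fixed, Rosa's statement is false, so Rosa is a knave.
With that fixed, Hiro's statement is false, so Hiro is a knave.
With that fixed, Tariq's statement is true, so Tariq is a knight.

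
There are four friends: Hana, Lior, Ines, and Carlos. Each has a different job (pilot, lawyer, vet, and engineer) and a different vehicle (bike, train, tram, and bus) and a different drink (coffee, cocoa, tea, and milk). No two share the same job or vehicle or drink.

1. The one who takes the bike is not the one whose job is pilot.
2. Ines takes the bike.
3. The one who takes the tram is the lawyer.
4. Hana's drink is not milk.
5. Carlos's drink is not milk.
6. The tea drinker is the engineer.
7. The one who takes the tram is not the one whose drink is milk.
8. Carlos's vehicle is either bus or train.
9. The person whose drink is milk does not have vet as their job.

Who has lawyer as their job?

Hana

With clues 1–3, Ines is impossible for the one with job lawyer.
With clues 1–8, Carlos is impossible for the one with job lawyer.
With clues 1–9, Lior is impossible for the one with job lawyer.
That leaves Hana.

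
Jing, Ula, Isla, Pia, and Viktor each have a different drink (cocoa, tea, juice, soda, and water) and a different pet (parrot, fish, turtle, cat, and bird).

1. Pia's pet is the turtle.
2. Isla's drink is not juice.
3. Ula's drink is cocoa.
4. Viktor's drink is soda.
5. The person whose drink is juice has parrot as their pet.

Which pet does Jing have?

parrot

Clue 1 rules out turtle for Jing's pet.
With clues 1–5, bird, cat, and fish are impossible for Jing's pet.
That leaves parrot.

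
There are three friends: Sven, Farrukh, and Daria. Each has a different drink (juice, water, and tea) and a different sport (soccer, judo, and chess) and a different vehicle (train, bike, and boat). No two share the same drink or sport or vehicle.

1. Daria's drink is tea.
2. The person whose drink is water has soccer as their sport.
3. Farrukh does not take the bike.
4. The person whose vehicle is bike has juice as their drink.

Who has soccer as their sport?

With clues 1–2, Daria is impossible for the one with sport soccer.
With clues 1–4, Sven is impossible for the one with sport soccer.
That leaves Farrukh.

Farrukh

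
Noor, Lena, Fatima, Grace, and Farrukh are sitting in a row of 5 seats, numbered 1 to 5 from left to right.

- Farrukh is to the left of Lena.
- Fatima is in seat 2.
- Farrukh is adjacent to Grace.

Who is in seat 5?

With clue 1, Farrukh is ruled out for seat 5.
With clues 1–2, Fatima is ruled out for seat 5.
With clues 1–3, Grace and Noor are ruled out for seat 5.
So seat 5 is Lena.

Lena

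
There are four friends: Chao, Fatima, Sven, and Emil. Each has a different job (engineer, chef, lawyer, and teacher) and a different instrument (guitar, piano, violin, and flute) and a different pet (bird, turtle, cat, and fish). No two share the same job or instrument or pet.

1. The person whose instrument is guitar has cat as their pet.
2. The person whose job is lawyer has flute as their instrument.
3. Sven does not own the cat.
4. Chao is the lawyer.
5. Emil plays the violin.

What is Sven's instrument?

piano

With clues 1–3, guitar is impossible for Sven's instrument.
With clues 1–4, flute is impossible for Sven's instrument.
With clues 1–5, violin is impossible for Sven's instrument.
That leaves piano.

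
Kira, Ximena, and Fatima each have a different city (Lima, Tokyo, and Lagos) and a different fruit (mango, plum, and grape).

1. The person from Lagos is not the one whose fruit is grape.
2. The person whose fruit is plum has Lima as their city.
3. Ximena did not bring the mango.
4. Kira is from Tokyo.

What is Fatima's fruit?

mango

With clues 1–4, grape and plum are impossible for Fatima's fruit.
That leaves mango.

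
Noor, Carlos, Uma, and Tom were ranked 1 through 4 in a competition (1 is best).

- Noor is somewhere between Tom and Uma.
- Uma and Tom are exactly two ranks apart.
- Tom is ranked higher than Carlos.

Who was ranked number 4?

Carlos

With clue 1, Noor is ruled out for rank 4.
With clues 1–3, Tom and Uma are ruled out for rank 4.
So rank 4 is Carlos.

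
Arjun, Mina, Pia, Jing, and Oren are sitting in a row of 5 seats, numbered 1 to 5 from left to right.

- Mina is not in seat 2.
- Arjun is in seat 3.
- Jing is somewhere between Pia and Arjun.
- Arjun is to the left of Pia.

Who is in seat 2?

With clue 1, Mina is ruled out for seat 2.
With clues 1–2, Arjun is ruled out for seat 2.
With clues 1–3, Pia is ruled out for seat 2.
With clues 1–4, Jing is ruled out for seat 2.
So seat 2 is Oren.

Oren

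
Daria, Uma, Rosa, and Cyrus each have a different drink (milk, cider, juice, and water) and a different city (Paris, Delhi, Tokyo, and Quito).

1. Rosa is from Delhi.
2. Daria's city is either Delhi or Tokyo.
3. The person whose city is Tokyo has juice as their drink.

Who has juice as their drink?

Daria

With clues 1–3, Cyrus, Rosa, and Uma are impossible for the one with drink juice.
That leaves Daria.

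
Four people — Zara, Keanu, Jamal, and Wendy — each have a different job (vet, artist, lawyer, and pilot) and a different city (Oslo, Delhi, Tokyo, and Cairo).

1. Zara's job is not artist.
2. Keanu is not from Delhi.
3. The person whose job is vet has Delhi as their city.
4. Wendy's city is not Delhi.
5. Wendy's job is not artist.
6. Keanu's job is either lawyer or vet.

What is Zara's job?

vet

Clue 1 rules out artist for Zara's job.
With clues 1–6, lawyer and pilot are impossible for Zara's job.
That leaves vet.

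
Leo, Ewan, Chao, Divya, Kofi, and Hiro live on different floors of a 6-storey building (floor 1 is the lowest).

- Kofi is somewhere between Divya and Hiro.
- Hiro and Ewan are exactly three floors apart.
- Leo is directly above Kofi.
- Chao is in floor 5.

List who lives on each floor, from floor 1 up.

From clue 1: Kofi is in {2,3,4,5}.
From clues 1–3: Leo is in {3,4,5}.
From clues 1–4: Hiro → floor 1, Kofi → floor 2, Leo → floor 3, Ewan → floor 4, Chao → floor 5, Divya → floor 6.

Hiro, Kofi, Leo, Ewan, Chao, Divya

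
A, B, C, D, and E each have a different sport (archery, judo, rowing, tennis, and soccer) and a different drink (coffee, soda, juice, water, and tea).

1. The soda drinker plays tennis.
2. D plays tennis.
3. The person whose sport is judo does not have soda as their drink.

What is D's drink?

With clues 1–2, coffee, juice, tea, and water are impossible for D's drink.
That leaves soda.

soda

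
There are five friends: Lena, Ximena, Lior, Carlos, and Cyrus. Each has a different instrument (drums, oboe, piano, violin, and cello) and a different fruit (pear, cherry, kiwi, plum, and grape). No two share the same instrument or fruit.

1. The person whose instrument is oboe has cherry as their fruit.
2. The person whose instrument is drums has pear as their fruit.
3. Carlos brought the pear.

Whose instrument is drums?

Carlos

With clues 1–3, Cyrus, Lena, Lior, and Ximena are impossible for the one with instrument drums.
That leaves Carlos.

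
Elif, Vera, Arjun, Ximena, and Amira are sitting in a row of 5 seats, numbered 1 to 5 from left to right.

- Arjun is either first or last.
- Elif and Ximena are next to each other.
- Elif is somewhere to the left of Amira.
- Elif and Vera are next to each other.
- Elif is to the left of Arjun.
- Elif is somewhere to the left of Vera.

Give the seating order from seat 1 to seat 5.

From clue 1: Arjun is in {1,5}.
From clues 1–4: Elif is in {2,3}.
From clues 1–5: Elif → seat 2, Amira → seat 4, Arjun → seat 5.
From clues 1–6: Ximena → seat 1, Vera → seat 3.

Ximena, Elif, Vera, Amira, Arjun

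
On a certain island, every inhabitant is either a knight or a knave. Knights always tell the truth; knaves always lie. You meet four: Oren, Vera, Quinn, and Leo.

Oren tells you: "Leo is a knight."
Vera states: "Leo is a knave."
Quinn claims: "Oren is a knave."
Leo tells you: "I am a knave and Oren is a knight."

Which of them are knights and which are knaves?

Consider Oren. Suppose Oren is a knight.
Then whichever role Leo has, Leo's statement has the wrong truth value — contradiction.
So Oren is a knave.
With that fixed, Quinn's statement is true, so Quinn is a knight.
With that fixed, Leo's statement is false, so Leo is a knave.
With that fixed, Vera's statement is true, so Vera is a knight.

Oren: knave, Vera: knight, Quinn: knight, Leo: knave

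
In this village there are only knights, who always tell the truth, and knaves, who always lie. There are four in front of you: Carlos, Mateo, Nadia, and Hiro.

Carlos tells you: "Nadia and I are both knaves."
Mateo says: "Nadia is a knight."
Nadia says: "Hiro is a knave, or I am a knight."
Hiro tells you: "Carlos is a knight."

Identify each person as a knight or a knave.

Consider Carlos. Suppose Carlos is a knight.
Then Carlos's own statement would have to be true, but it can't be — contradiction.
So Carlos is a knave.
With that fixed, Hiro's statement is false, so Hiro is a knave.
With that fixed, Nadia's statement is true, so Nadia is a knight.
With that fixed, Mateo's statement is true, so Mateo is a knight.

Carlos: knave, Mateo: knight, Nadia: knight, Hiro: knave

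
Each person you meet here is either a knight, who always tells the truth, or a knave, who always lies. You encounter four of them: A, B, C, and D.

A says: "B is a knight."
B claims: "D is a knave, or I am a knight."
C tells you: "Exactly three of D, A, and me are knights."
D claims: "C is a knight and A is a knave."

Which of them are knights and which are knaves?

A: knight, B: knight, C: knave, D: knave

Consider A. Suppose A is a knave.
Then no assignment of the remaining roles makes every statement match its speaker's type — contradiction.
So A is a knight.
With that fixed, D's statement is false, so D is a knave.
With that fixed, B's statement is true, so B is a knight.
With that fixed, C's statement is false, so C is a knave.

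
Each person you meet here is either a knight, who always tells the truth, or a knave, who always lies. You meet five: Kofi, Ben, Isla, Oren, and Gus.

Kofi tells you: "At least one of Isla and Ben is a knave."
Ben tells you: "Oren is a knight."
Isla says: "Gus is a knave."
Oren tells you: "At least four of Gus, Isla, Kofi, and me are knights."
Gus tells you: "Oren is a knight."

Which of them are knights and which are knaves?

Consider Kofi. Suppose Kofi is a knave.
Then no assignment of the remaining roles makes every statement match its speaker's type — contradiction.
So Kofi is a knight.
Consider Ben. Suppose Ben is a knight.
Then no assignment of the remaining roles makes every statement match its speaker's type — contradiction.
So Ben is a knave.
Consider Isla. Suppose Isla is a knave.
Then no assignment of the remaining roles makes every statement match its speaker's type — contradiction.
So Isla is a knight.
Consider Oren. Suppose Oren is a knight.
Then Ben's statement comes out true, contradicting Ben being a knave.
So Oren is a knave.
With that fixed, Gus's statement is false, so Gus is a knave.

Kofi: knight, Ben: knave, Isla: knight, Oren: knave, Gus: knave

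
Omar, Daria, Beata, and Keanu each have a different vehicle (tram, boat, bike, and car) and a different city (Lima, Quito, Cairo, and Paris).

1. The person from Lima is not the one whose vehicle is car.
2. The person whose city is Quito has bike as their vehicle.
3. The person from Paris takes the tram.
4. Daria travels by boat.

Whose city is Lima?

With clues 1–4, Beata, Keanu, and Omar are impossible for the one with city Lima.
That leaves Daria.

Daria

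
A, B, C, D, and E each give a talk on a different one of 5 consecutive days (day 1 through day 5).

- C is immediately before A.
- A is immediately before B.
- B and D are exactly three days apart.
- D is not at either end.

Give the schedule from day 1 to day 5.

E, D, C, A, B

From clue 1: A is in {2,3,4,5}.
From clues 1–2: A is in {2,3,4}.
From clues 1–3: A is in {3,4}.
From clues 1–4: E → day 1, D → day 2, C → day 3, A → day 4, B → day 5.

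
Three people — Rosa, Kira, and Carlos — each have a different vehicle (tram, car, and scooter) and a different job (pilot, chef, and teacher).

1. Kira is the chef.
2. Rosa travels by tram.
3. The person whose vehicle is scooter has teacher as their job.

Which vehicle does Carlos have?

With clues 1–2, tram is impossible for Carlos's vehicle.
With clues 1–3, car is impossible for Carlos's vehicle.
That leaves scooter.

scooter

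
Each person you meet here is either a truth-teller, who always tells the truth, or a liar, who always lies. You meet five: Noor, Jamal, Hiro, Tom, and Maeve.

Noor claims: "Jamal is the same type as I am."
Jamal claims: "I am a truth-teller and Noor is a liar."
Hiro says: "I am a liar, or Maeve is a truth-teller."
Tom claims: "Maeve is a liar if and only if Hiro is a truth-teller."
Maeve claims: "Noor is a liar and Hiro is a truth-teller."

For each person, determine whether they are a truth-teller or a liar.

Noor: liar, Jamal: truth-teller, Hiro: truth-teller, Tom: liar, Maeve: truth-teller

Consider Noor. Suppose Noor is a truth-teller.
Then no assignment of the remaining roles makes every statement match its speaker's type — contradiction.
So Noor is a liar.
Consider Jamal. Suppose Jamal is a liar.
Then Noor's statement comes out true, contradicting Noor being a liar.
So Jamal is a truth-teller.
Consider Hiro. Suppose Hiro is a liar.
Then Hiro's own statement would have to be false, but it can't be — contradiction.
So Hiro is a truth-teller.
With that fixed, Maeve's statement is true, so Maeve is a truth-teller.
With that fixed, Tom's statement is false, so Tom is a liar.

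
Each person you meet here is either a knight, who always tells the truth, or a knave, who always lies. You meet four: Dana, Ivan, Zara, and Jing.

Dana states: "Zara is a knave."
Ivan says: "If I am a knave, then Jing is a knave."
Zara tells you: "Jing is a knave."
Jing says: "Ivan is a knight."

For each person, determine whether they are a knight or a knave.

Consider Dana. Suppose Dana is a knave.
Then no assignment of the remaining roles makes every statement match its speaker's type — contradiction.
So Dana is a knight.
Consider Ivan. Suppose Ivan is a knave.
Then no assignment of the remaining roles makes every statement match its speaker's type — contradiction.
So Ivan is a knight.
With that fixed, Jing's statement is true, so Jing is a knight.
With that fixed, Zara's statement is false, so Zara is a knave.

Dana: knight, Ivan: knight, Zara: knave, Jing: knight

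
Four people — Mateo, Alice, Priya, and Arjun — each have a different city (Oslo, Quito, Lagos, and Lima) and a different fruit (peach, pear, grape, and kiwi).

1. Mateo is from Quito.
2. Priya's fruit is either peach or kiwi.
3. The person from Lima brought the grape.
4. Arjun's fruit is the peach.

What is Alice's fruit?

grape

With clues 1–4, kiwi, peach, and pear are impossible for Alice's fruit.
That leaves grape.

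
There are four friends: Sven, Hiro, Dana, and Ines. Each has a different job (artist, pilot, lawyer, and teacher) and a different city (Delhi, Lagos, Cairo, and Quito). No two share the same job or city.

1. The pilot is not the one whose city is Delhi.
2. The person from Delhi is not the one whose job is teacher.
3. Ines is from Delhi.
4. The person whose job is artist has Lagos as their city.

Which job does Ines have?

With clues 1–3, pilot and teacher are impossible for Ines's job.
With clues 1–4, artist is impossible for Ines's job.
That leaves lawyer.

lawyer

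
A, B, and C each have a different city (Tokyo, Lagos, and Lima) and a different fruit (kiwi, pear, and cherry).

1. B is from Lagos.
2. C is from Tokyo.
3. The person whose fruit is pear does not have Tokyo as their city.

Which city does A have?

Lima

Clue 1 rules out Lagos for A's city.
With clues 1–2, Tokyo is impossible for A's city.
That leaves Lima.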